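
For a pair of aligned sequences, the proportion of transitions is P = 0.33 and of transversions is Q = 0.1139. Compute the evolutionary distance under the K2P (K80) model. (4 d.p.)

0.8080

Under the Kimura two-parameter model, d = −½ ln(1 − 2P − Q) − ¼ ln(1 − 2Q).
1 − 2P − Q = 0.2261, giving −½ ln(0.2261) = 0.743389.
1 − 2Q = 0.7722, giving −¼ ln(0.7722) = 0.064628.
d = 0.743389 + 0.064628 = 0.808017.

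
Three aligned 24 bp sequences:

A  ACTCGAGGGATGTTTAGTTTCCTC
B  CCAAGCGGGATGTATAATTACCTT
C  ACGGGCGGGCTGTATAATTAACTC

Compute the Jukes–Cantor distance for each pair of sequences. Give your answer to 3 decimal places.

A–B: 8/24 sites differ → p ≈ 0.333333, d = −0.75 ln(1 − 0.444444) = 0.440839 ≈ 0.441.
A–C: 8/24 sites differ → p ≈ 0.333333, d = −0.75 ln(1 − 0.444444) = 0.440839 ≈ 0.441.
B–C: 6/24 sites differ → p = 0.25, d = −0.75 ln(1 − 0.333333) = 0.304098 ≈ 0.304.

d(A,B) = 0.441, d(A,C) = 0.441, d(B,C) = 0.304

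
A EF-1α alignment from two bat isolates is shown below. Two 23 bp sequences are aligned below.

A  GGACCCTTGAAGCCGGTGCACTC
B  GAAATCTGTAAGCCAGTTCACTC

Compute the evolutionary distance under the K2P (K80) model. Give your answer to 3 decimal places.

Of 23 sites, 3 differences are transitions and 4 are transversions, so P = 3/23 ≈ 0.130435 and Q = 4/23 ≈ 0.173913.
Under the Kimura two-parameter model, d = −½ ln(1 − 2P − Q) − ¼ ln(1 − 2Q).
1 − 2P − Q = 0.565217, giving −½ ln(0.565217) = 0.285273.
1 − 2Q = 0.652174, giving −¼ ln(0.652174) = 0.106861.
d = 0.285273 + 0.106861 = 0.392134.

0.392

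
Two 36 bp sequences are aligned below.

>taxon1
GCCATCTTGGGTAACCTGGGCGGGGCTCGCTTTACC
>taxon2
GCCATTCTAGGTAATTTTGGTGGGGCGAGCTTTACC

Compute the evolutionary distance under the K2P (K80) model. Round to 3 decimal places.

0.315

Of 36 sites, 6 differences are transitions and 3 are transversions, so P = 6/36 ≈ 0.166667 and Q = 3/36 ≈ 0.083333.
Under the Kimura two-parameter model, d = −½ ln(1 − 2P − Q) − ¼ ln(1 − 2Q).
1 − 2P − Q = 0.583333, giving −½ ln(0.583333) = 0.269499.
1 − 2Q = 0.833334, giving −¼ ln(0.833334) = 0.045580.
d = 0.269499 + 0.045580 = 0.315079.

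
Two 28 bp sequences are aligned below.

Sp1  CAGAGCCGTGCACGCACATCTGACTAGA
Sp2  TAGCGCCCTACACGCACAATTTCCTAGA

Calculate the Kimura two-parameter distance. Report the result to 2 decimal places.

Of 28 sites, 3 differences are transitions and 5 are transversions, so P = 3/28 ≈ 0.107143 and Q = 5/28 ≈ 0.178571.
Under the Kimura two-parameter model, d = −½ ln(1 − 2P − Q) − ¼ ln(1 − 2Q).
1 − 2P − Q = 0.607143, giving −½ ln(0.607143) = 0.249495.
1 − 2Q = 0.642858, giving −¼ ln(0.642858) = 0.110458.
d = 0.249495 + 0.110458 = 0.359953.

0.36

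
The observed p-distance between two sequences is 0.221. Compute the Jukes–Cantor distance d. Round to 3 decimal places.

d = −(3/4) ln(1 − 4p/3) = −0.75 ln(1 − 0.294667) = −0.75 ln(0.705333)
  = −0.75 × (-0.349085) = 0.261814 substitutions/site.

0.262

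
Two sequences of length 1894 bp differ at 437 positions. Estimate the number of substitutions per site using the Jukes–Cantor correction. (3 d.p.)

0.276

p = 437/1894 ≈ 0.230729.
d = −(3/4) ln(1 − 4p/3) = −0.75 ln(1 − 0.307639) = −0.75 ln(0.692361)
  = −0.75 × (-0.367648) = 0.275736 substitutions/site.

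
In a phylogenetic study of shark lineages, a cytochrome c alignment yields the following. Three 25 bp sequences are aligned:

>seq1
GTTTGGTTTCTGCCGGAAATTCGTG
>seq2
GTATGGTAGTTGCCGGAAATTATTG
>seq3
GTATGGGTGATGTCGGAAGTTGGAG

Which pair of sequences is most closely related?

seq1 and seq2

seq1–seq2: 6/25 differ, p = 0.240, d = 0.289.
seq1–seq3: 8/25 differ, p = 0.320, d = 0.417.
seq2–seq3: 8/25 differ, p = 0.320, d = 0.417.
The smallest distance is between seq1 and seq2.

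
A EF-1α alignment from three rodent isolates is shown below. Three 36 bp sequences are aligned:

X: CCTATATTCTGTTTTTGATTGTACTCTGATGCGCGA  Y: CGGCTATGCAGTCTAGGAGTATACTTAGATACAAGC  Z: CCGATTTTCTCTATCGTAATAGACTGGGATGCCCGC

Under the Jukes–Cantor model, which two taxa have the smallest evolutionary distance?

X–Y: 16/36 differ, p = 0.444, d = 0.673.
X–Z: 14/36 differ, p = 0.389, d = 0.548.
Y–Z: 16/36 differ, p = 0.444, d = 0.673.
The smallest distance is between X and Z.

X and Z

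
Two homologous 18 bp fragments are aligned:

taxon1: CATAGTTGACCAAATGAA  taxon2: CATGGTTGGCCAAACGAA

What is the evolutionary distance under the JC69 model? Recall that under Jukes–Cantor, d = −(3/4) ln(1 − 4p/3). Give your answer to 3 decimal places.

0.188

The sequences differ at 3 of 18 sites (4, 9, 15), so p = 3/18 ≈ 0.166667.
d = −(3/4) ln(1 − 4p/3) = −0.75 ln(1 − 0.222223) = −0.75 ln(0.777777)
  = −0.75 × (-0.251315) = 0.188486 substitutions/site.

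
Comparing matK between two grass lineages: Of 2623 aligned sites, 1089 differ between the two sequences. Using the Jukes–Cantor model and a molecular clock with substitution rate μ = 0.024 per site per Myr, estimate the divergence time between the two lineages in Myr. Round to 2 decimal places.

p = 1089/2623 ≈ 0.415173.
d = −(3/4) ln(1 − 4p/3) = −0.75 ln(1 − 0.553564) = −0.75 ln(0.446436)
  = −0.75 × (-0.806459) = 0.604844 substitutions/site.
Under a molecular clock d = 2μt, so t = d/(2μ) = 0.604844 / (2 × 0.024) = 12.60 Myr.

12.60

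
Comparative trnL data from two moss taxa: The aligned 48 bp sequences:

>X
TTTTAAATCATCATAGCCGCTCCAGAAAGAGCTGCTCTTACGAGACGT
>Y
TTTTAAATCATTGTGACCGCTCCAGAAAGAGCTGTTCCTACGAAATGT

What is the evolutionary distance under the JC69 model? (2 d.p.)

0.19

The sequences differ at 8 of 48 sites (12, 13, 15, 16, 35, 38, 44, 46), so p = 8/48 ≈ 0.166667.
d = −(3/4) ln(1 − 4p/3) = −0.75 ln(1 − 0.222223) = −0.75 ln(0.777777)
  = −0.75 × (-0.251315) = 0.188486 substitutions/site.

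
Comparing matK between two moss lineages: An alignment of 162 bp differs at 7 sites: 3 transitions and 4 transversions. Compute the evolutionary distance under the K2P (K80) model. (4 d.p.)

0.0445

P = 3/162 ≈ 0.018519 and Q = 4/162 ≈ 0.024691.
Under the Kimura two-parameter model, d = −½ ln(1 − 2P − Q) − ¼ ln(1 − 2Q).
1 − 2P − Q = 0.938271, giving −½ ln(0.938271) = 0.031858.
1 − 2Q = 0.950618, giving −¼ ln(0.950618) = 0.012661.
d = 0.031858 + 0.012661 = 0.044519.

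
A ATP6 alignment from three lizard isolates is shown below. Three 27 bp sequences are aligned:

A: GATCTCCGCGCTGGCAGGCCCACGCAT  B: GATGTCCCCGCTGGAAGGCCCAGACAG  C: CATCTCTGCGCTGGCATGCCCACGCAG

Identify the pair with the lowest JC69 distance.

A–B: 6/27 differ, p = 0.222, d = 0.264.
A–C: 4/27 differ, p = 0.148, d = 0.165.
B–C: 8/27 differ, p = 0.296, d = 0.377.
The smallest distance is between A and C.

A and C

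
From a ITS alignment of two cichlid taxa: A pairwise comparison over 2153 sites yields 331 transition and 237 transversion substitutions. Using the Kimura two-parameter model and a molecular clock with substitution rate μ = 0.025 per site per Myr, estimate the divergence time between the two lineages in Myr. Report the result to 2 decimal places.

P = 331/2153 ≈ 0.153739 and Q = 237/2153 ≈ 0.110079.
Under the Kimura two-parameter model, d = −½ ln(1 − 2P − Q) − ¼ ln(1 − 2Q).
1 − 2P − Q = 0.582443, giving −½ ln(0.582443) = 0.270262.
1 − 2Q = 0.779842, giving −¼ ln(0.779842) = 0.062166.
d = 0.270262 + 0.062166 = 0.332428.
Under a molecular clock d = 2μt, so t = d/(2μ) = 0.332428 / (2 × 0.025) = 6.65 Myr.

6.65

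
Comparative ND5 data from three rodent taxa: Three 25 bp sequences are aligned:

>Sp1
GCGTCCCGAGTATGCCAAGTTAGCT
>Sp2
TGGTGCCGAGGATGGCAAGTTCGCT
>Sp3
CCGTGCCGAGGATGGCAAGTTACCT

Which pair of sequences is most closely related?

Sp2 and Sp3

Sp1–Sp2: 6/25 differ, p = 0.240, d = 0.289.
Sp1–Sp3: 5/25 differ, p = 0.200, d = 0.233.
Sp2–Sp3: 4/25 differ, p = 0.160, d = 0.180.
The smallest distance is between Sp2 and Sp3.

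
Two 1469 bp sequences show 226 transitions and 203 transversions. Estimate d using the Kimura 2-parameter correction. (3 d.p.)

P = 226/1469 ≈ 0.153846 and Q = 203/1469 ≈ 0.138189.
Under the Kimura two-parameter model, d = −½ ln(1 − 2P − Q) − ¼ ln(1 − 2Q).
1 − 2P − Q = 0.554119, giving −½ ln(0.554119) = 0.295188.
1 − 2Q = 0.723622, giving −¼ ln(0.723622) = 0.080872.
d = 0.295188 + 0.080872 = 0.376060.

0.376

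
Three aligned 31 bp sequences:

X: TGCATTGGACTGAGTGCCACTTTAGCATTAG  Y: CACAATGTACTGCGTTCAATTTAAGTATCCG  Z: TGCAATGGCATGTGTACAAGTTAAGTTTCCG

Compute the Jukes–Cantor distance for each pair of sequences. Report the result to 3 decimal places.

X–Y: 12/31 sites differ → p ≈ 0.387097, d = −0.75 ln(1 − 0.516129) = 0.544453 ≈ 0.544.
X–Z: 12/31 sites differ → p ≈ 0.387097, d = −0.75 ln(1 − 0.516129) = 0.544453 ≈ 0.544.
Y–Z: 9/31 sites differ → p ≈ 0.290323, d = −0.75 ln(1 − 0.387097) = 0.367161 ≈ 0.367.

d(X,Y) = 0.544, d(X,Z) = 0.544, d(Y,Z) = 0.367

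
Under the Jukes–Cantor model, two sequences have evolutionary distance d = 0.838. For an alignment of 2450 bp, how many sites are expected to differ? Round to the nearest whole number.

Invert JC69: p = (3/4)(1 − e^(−4d/3)) = 0.75 × (1 − e^(-1.117333)) = 0.75 × (1 − 0.327151) = 0.504637.
Expected differing sites = pL ≈ 0.504637 × 2450 = 1236.36065 ≈ 1236.

1236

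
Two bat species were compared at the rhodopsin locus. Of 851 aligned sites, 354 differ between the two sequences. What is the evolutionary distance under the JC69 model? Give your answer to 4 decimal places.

0.6067

p = 354/851 ≈ 0.415981.
d = −(3/4) ln(1 − 4p/3) = −0.75 ln(1 − 0.554641) = −0.75 ln(0.445359)
  = −0.75 × (-0.808875) = 0.606656 substitutions/site.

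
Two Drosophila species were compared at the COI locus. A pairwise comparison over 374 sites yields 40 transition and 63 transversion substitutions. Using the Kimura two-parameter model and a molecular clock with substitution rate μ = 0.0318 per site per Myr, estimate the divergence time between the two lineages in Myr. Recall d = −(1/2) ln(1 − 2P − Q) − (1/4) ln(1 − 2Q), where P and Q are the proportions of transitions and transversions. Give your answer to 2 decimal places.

5.40

P = 40/374 ≈ 0.106952 and Q = 63/374 ≈ 0.168449.
Under the Kimura two-parameter model, d = −½ ln(1 − 2P − Q) − ¼ ln(1 − 2Q).
1 − 2P − Q = 0.617647, giving −½ ln(0.617647) = 0.240919.
1 − 2Q = 0.663102, giving −¼ ln(0.663102) = 0.102707.
d = 0.240919 + 0.102707 = 0.343626.
Under a molecular clock d = 2μt, so t = d/(2μ) = 0.343626 / (2 × 0.0318) = 5.40 Myr.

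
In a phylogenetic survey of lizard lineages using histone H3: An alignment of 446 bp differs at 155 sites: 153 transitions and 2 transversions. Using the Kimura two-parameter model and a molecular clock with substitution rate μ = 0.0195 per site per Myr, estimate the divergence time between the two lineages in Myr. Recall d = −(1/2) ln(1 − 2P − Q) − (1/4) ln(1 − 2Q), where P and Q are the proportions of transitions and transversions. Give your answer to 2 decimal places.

P = 153/446 ≈ 0.343049 and Q = 2/446 ≈ 0.004484.
Under the Kimura two-parameter model, d = −½ ln(1 − 2P − Q) − ¼ ln(1 − 2Q).
1 − 2P − Q = 0.309418, giving −½ ln(0.309418) = 0.586531.
1 − 2Q = 0.991032, giving −¼ ln(0.991032) = 0.002252.
d = 0.586531 + 0.002252 = 0.588783.
Under a molecular clock d = 2μt, so t = d/(2μ) = 0.588783 / (2 × 0.0195) = 15.10 Myr.

15.10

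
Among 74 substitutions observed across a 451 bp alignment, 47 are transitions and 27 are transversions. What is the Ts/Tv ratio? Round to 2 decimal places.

1.74

R = 47/27 = 1.740740… ≈ 1.74 (to 2 d.p.).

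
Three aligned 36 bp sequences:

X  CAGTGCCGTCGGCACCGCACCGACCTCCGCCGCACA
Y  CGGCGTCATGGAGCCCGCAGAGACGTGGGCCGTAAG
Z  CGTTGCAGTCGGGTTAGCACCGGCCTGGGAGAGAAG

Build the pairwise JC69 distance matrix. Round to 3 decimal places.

d(X,Y) = 0.673, d(X,Z) = 0.673, d(Y,Z) = 0.824

X–Y: 16/36 sites differ → p ≈ 0.444444, d = −0.75 ln(1 − 0.592592) = 0.673455 ≈ 0.673.
X–Z: 16/36 sites differ → p ≈ 0.444444, d = −0.75 ln(1 − 0.592592) = 0.673455 ≈ 0.673.
Y–Z: 18/36 sites differ → p = 0.5, d = −0.75 ln(1 − 0.666667) = 0.823960 ≈ 0.824.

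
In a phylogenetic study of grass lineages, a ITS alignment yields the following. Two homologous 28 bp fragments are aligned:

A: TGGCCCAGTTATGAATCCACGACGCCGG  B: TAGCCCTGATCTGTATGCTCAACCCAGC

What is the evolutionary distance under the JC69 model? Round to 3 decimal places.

The sequences differ at 11 of 28 sites, so p = 11/28 ≈ 0.392857.
d = −(3/4) ln(1 − 4p/3) = −0.75 ln(1 − 0.523809) = −0.75 ln(0.476191)
  = −0.75 × (-0.741936) = 0.556452 substitutions/site.

0.556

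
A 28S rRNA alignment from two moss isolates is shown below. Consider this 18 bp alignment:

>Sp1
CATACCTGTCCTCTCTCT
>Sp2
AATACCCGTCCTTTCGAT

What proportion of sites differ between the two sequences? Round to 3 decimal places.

The sequences differ at 5 of 18 positions (sites 1, 7, 13, 16, 17).
p = 5/18 = 0.277777… ≈ 0.278 (to 3 d.p.).

0.278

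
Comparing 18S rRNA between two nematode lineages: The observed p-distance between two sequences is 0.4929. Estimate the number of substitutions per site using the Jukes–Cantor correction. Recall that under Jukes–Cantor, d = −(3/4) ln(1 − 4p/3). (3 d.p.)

0.803

d = −(3/4) ln(1 − 4p/3) = −0.75 ln(1 − 0.6572) = −0.75 ln(0.3428)
  = −0.75 × (-1.070608) = 0.802956 substitutions/site.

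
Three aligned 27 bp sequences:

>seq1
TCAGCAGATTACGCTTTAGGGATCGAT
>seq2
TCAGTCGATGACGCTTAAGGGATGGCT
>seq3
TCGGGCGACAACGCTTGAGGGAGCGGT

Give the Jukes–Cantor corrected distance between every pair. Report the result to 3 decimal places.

seq1–seq2: 6/27 sites differ → p ≈ 0.222222, d = −0.75 ln(1 − 0.296296) = 0.263548 ≈ 0.264.
seq1–seq3: 8/27 sites differ → p ≈ 0.296296, d = −0.75 ln(1 − 0.395061) = 0.376971 ≈ 0.377.
seq2–seq3: 8/27 sites differ → p ≈ 0.296296, d = −0.75 ln(1 − 0.395061) = 0.376971 ≈ 0.377.

d(seq1,seq2) = 0.264, d(seq1,seq3) = 0.377, d(seq2,seq3) = 0.377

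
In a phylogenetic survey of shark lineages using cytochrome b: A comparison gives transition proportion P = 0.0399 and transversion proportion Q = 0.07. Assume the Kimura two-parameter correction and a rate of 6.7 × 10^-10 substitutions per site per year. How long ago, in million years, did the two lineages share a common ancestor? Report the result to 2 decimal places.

88.69

Under the Kimura two-parameter model, d = −½ ln(1 − 2P − Q) − ¼ ln(1 − 2Q).
1 − 2P − Q = 0.8502, giving −½ ln(0.8502) = 0.081142.
1 − 2Q = 0.86, giving −¼ ln(0.86) = 0.037706.
d = 0.081142 + 0.037706 = 0.118848.
Under a molecular clock d = 2μt, so t = d/(2μ) = 0.118848 / (2 × 6.7 × 10^-10) = 88.69 million years.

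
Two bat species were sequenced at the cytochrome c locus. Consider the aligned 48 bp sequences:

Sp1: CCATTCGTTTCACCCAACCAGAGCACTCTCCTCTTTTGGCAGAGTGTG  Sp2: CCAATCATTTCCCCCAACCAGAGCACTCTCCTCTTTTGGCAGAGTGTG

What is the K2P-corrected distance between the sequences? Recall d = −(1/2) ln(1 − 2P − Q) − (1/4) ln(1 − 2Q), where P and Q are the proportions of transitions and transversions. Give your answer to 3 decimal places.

Of 48 sites, 1 differences are transitions and 2 are transversions, so P = 1/48 ≈ 0.020833 and Q = 2/48 ≈ 0.041667.
Under the Kimura two-parameter model, d = −½ ln(1 − 2P − Q) − ¼ ln(1 − 2Q).
1 − 2P − Q = 0.916667, giving −½ ln(0.916667) = 0.043506.
1 − 2Q = 0.916666, giving −¼ ln(0.916666) = 0.021753.
d = 0.043506 + 0.021753 = 0.065259.

0.065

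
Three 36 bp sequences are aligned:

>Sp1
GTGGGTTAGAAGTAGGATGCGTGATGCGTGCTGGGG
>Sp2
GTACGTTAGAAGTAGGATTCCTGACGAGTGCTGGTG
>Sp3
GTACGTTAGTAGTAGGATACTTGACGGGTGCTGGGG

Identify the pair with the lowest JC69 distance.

Sp1–Sp2: 7/36 differ, p = 0.194, d = 0.225.
Sp1–Sp3: 7/36 differ, p = 0.194, d = 0.225.
Sp2–Sp3: 5/36 differ, p = 0.139, d = 0.154.
The smallest distance is between Sp2 and Sp3.

Sp2 and Sp3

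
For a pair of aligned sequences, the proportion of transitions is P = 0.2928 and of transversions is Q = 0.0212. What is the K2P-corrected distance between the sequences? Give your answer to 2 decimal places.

Under the Kimura two-parameter model, d = −½ ln(1 − 2P − Q) − ¼ ln(1 − 2Q).
1 − 2P − Q = 0.3932, giving −½ ln(0.3932) = 0.466718.
1 − 2Q = 0.9576, giving −¼ ln(0.9576) = 0.010831.
d = 0.466718 + 0.010831 = 0.477549.

0.48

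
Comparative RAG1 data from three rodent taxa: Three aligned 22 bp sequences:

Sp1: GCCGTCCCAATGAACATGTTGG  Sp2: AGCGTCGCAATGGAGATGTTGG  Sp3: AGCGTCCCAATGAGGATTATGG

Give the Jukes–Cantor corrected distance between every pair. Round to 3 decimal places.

d(Sp1,Sp2) = 0.271, d(Sp1,Sp3) = 0.339, d(Sp2,Sp3) = 0.271

Sp1–Sp2: 5/22 sites differ → p ≈ 0.227273, d = −0.75 ln(1 − 0.303031) = 0.270761 ≈ 0.271.
Sp1–Sp3: 6/22 sites differ → p ≈ 0.272727, d = −0.75 ln(1 − 0.363636) = 0.338988 ≈ 0.339.
Sp2–Sp3: 5/22 sites differ → p ≈ 0.227273, d = −0.75 ln(1 − 0.303031) = 0.270761 ≈ 0.271.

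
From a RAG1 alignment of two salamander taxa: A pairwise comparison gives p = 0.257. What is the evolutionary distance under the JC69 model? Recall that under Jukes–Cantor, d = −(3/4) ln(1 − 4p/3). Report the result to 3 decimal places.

d = −(3/4) ln(1 − 4p/3) = −0.75 ln(1 − 0.342667) = −0.75 ln(0.657333)
  = −0.75 × (-0.419565) = 0.314674 substitutions/site.

0.315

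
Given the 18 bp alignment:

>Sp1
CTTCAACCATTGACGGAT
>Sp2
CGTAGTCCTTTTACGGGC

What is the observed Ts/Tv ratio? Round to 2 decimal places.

Transitions are A↔G and C↔T; transversions are all other mismatches.
Transitions: 3. Transversions: 5.
R = 3/5 = 0.60.

0.60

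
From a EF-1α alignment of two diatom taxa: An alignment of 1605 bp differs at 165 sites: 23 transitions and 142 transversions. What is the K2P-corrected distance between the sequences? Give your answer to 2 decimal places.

P = 23/1605 ≈ 0.01433 and Q = 142/1605 ≈ 0.088474.
Under the Kimura two-parameter model, d = −½ ln(1 − 2P − Q) − ¼ ln(1 − 2Q).
1 − 2P − Q = 0.882866, giving −½ ln(0.882866) = 0.062291.
1 − 2Q = 0.823052, giving −¼ ln(0.823052) = 0.048684.
d = 0.062291 + 0.048684 = 0.110975.

0.11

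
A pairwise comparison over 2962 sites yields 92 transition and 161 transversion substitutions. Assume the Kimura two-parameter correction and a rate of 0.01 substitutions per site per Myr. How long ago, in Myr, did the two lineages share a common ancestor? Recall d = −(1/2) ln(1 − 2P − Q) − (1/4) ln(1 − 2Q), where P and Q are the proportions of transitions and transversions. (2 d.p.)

4.53

P = 92/2962 ≈ 0.03106 and Q = 161/2962 ≈ 0.054355.
Under the Kimura two-parameter model, d = −½ ln(1 − 2P − Q) − ¼ ln(1 − 2Q).
1 − 2P − Q = 0.883525, giving −½ ln(0.883525) = 0.061918.
1 − 2Q = 0.89129, giving −¼ ln(0.89129) = 0.028771.
d = 0.061918 + 0.028771 = 0.090689.
Under a molecular clock d = 2μt, so t = d/(2μ) = 0.090689 / (2 × 0.01) = 4.53 Myr.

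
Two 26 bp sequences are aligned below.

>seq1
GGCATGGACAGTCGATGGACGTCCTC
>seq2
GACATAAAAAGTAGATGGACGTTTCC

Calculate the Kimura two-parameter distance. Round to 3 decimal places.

0.428

Of 26 sites, 6 differences are transitions and 2 are transversions, so P = 6/26 ≈ 0.230769 and Q = 2/26 ≈ 0.076923.
Under the Kimura two-parameter model, d = −½ ln(1 − 2P − Q) − ¼ ln(1 − 2Q).
1 − 2P − Q = 0.461539, giving −½ ln(0.461539) = 0.386594.
1 − 2Q = 0.846154, giving −¼ ln(0.846154) = 0.041763.
d = 0.386594 + 0.041763 = 0.428357.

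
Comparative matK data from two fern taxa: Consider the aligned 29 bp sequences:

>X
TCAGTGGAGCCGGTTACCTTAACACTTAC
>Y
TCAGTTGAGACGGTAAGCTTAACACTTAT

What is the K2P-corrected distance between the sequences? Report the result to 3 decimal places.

Of 29 sites, 1 differences are transitions and 4 are transversions, so P = 1/29 ≈ 0.034483 and Q = 4/29 ≈ 0.137931.
Under the Kimura two-parameter model, d = −½ ln(1 − 2P − Q) − ¼ ln(1 − 2Q).
1 − 2P − Q = 0.793103, giving −½ ln(0.793103) = 0.115901.
1 − 2Q = 0.724138, giving −¼ ln(0.724138) = 0.080693.
d = 0.115901 + 0.080693 = 0.196594.

0.197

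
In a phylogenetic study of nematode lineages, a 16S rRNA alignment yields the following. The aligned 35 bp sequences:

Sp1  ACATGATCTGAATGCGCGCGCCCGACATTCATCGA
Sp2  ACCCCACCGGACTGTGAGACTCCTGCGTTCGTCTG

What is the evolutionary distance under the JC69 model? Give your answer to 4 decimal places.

0.7823

The sequences differ at 17 of 35 sites, so p = 17/35 ≈ 0.485714.
d = −(3/4) ln(1 − 4p/3) = −0.75 ln(1 − 0.647619) = −0.75 ln(0.352381)
  = −0.75 × (-1.043042) = 0.782282 substitutions/site.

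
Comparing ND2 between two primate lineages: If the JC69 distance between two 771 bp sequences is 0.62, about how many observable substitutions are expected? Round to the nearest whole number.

Invert JC69: p = (3/4)(1 − e^(−4d/3)) = 0.75 × (1 − e^(-0.826667)) = 0.75 × (1 − 0.437505) = 0.421871.
Expected differing sites = pL ≈ 0.421871 × 771 = 325.262541 ≈ 325.

325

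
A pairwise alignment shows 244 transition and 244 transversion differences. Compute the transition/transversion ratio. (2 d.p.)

R = 244/244 = 1.00.

1.00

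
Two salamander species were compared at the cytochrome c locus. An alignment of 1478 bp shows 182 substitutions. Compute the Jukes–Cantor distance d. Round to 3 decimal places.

0.135

p = 182/1478 ≈ 0.123139.
d = −(3/4) ln(1 − 4p/3) = −0.75 ln(1 − 0.164185) = −0.75 ln(0.835815)
  = −0.75 × (-0.179348) = 0.134511 substitutions/site.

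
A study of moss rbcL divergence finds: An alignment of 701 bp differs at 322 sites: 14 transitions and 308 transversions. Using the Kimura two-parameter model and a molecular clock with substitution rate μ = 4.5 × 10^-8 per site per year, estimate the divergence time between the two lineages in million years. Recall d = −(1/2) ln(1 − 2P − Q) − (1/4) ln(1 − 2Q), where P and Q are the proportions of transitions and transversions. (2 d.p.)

9.49

P = 14/701 ≈ 0.019971 and Q = 308/701 ≈ 0.439372.
Under the Kimura two-parameter model, d = −½ ln(1 − 2P − Q) − ¼ ln(1 − 2Q).
1 − 2P − Q = 0.520686, giving −½ ln(0.520686) = 0.326304.
1 − 2Q = 0.121256, giving −¼ ln(0.121256) = 0.527463.
d = 0.326304 + 0.527463 = 0.853767.
Under a molecular clock d = 2μt, so t = d/(2μ) = 0.853767 / (2 × 4.5 × 10^-8) = 9.49 million years.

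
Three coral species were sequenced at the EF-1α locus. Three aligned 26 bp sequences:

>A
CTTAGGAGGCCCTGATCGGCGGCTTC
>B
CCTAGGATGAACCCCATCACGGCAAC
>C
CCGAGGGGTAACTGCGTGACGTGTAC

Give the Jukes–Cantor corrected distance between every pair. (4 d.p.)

A–B: 13/26 sites differ → p = 0.5, d = −0.75 ln(1 − 0.666667) = 0.823960 ≈ 0.8240.
A–C: 13/26 sites differ → p = 0.5, d = −0.75 ln(1 − 0.666667) = 0.823960 ≈ 0.8240.
B–C: 11/26 sites differ → p ≈ 0.423077, d = −0.75 ln(1 − 0.564103) = 0.622762 ≈ 0.6228.

d(A,B) = 0.8240, d(A,C) = 0.8240, d(B,C) = 0.6228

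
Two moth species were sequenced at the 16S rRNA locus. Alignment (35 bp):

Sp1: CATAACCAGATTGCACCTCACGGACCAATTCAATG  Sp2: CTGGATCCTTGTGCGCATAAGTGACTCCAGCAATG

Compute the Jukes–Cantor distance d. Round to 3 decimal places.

The sequences differ at 18 of 35 sites, so p = 18/35 ≈ 0.514286.
d = −(3/4) ln(1 − 4p/3) = −0.75 ln(1 − 0.685715) = −0.75 ln(0.314285)
  = −0.75 × (-1.157455) = 0.868091 substitutions/site.

0.868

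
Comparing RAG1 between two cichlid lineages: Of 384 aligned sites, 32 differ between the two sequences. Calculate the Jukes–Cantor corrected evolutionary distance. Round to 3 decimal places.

0.088

p = 32/384 ≈ 0.083333.
d = −(3/4) ln(1 − 4p/3) = −0.75 ln(1 − 0.111111) = −0.75 ln(0.888889)
  = −0.75 × (-0.117783) = 0.088337 substitutions/site.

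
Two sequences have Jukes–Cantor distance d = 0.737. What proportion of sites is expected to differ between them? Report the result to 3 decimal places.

0.469

p = (3/4)(1 − e^(−4d/3)) = 0.75 × (1 − e^(-0.982667)) = 0.75 × (1 − 0.374311) = 0.469267.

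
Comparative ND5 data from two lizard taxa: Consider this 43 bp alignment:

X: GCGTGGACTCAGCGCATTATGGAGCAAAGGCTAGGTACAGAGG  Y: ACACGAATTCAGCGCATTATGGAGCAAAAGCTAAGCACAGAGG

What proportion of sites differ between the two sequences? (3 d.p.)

The sequences differ at 8 of 43 positions (sites 1, 3, 4, 6, 8, 29, 34, 36).
p = 8/43 = 0.186046… ≈ 0.186 (to 3 d.p.).

0.186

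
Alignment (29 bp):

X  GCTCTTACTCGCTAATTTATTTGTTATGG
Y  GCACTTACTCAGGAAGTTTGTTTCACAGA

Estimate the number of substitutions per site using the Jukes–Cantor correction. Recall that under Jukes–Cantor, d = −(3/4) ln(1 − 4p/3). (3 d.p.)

0.683

The sequences differ at 13 of 29 sites, so p = 13/29 ≈ 0.448276.
d = −(3/4) ln(1 − 4p/3) = −0.75 ln(1 − 0.597701) = −0.75 ln(0.402299)
  = −0.75 × (-0.910560) = 0.682920 substitutions/site.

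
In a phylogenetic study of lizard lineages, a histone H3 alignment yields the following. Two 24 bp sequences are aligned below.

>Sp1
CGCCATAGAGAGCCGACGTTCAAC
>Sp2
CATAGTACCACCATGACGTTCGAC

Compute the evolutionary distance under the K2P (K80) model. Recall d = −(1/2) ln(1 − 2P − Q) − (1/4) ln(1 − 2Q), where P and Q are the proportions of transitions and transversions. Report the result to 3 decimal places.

Of 24 sites, 6 differences are transitions and 6 are transversions, so P = 6/24 = 0.25 and Q = 6/24 = 0.25.
Under the Kimura two-parameter model, d = −½ ln(1 − 2P − Q) − ¼ ln(1 − 2Q).
1 − 2P − Q = 0.25, giving −½ ln(0.25) = 0.693147.
1 − 2Q = 0.5, giving −¼ ln(0.5) = 0.173287.
d = 0.693147 + 0.173287 = 0.866434.

0.866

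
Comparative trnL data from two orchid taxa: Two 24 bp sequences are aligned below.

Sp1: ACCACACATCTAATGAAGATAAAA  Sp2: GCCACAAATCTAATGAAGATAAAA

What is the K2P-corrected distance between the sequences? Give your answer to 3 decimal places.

Of 24 sites, 1 differences are transitions and 1 are transversions, so P = 1/24 ≈ 0.041667 and Q = 1/24 ≈ 0.041667.
Under the Kimura two-parameter model, d = −½ ln(1 − 2P − Q) − ¼ ln(1 − 2Q).
1 − 2P − Q = 0.874999, giving −½ ln(0.874999) = 0.066766.
1 − 2Q = 0.916666, giving −¼ ln(0.916666) = 0.021753.
d = 0.066766 + 0.021753 = 0.088519.

0.089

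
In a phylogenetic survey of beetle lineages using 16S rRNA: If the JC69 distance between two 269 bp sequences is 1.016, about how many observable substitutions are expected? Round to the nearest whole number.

150

Invert JC69: p = (3/4)(1 − e^(−4d/3)) = 0.75 × (1 − e^(-1.354667)) = 0.75 × (1 − 0.258033) = 0.556475.
Expected differing sites = pL ≈ 0.556475 × 269 = 149.691775 ≈ 150.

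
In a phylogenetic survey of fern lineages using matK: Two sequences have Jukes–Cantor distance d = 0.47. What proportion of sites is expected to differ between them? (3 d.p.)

0.349

p = (3/4)(1 − e^(−4d/3)) = 0.75 × (1 − e^(-0.626667)) = 0.75 × (1 − 0.534370) = 0.349223.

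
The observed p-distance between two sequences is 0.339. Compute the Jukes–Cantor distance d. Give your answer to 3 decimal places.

d = −(3/4) ln(1 − 4p/3) = −0.75 ln(1 − 0.452) = −0.75 ln(0.548)
  = −0.75 × (-0.601480) = 0.451110 substitutions/site.

0.451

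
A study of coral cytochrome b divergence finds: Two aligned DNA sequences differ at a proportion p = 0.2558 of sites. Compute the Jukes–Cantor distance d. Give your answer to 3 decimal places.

0.313

d = −(3/4) ln(1 − 4p/3) = −0.75 ln(1 − 0.341067) = −0.75 ln(0.658933)
  = −0.75 × (-0.417133) = 0.312850 substitutions/site.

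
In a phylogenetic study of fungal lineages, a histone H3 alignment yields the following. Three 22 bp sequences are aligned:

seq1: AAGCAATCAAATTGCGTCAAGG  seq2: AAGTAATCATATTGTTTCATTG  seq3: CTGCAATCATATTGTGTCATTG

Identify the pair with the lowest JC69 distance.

seq2 and seq3

seq1–seq2: 6/22 differ, p = 0.273, d = 0.339.
seq1–seq3: 6/22 differ, p = 0.273, d = 0.339.
seq2–seq3: 4/22 differ, p = 0.182, d = 0.208.
The smallest distance is between seq2 and seq3.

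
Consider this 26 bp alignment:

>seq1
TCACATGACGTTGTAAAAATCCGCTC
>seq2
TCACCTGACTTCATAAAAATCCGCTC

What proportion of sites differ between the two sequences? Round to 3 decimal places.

The sequences differ at 4 of 26 positions (sites 5, 10, 12, 13).
p = 4/26 = 0.153846… ≈ 0.154 (to 3 d.p.).

0.154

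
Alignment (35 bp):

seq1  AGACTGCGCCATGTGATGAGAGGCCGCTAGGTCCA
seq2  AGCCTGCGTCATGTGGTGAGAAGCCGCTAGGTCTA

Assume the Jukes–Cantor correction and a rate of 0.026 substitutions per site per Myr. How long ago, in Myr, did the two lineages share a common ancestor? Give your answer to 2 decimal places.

The sequences differ at 5 of 35 sites (3, 9, 16, 22, 34), so p = 5/35 ≈ 0.142857.
d = −(3/4) ln(1 − 4p/3) = −0.75 ln(1 − 0.190476) = −0.75 ln(0.809524)
  = −0.75 × (-0.211309) = 0.158482 substitutions/site.
Under a molecular clock d = 2μt, so t = d/(2μ) = 0.158482 / (2 × 0.026) = 3.05 Myr.

3.05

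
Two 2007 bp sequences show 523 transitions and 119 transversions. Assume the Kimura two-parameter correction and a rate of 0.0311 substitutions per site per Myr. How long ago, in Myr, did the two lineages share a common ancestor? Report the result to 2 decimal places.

P = 523/2007 ≈ 0.260588 and Q = 119/2007 ≈ 0.059292.
Under the Kimura two-parameter model, d = −½ ln(1 − 2P − Q) − ¼ ln(1 − 2Q).
1 − 2P − Q = 0.419532, giving −½ ln(0.419532) = 0.434308.
1 − 2Q = 0.881416, giving −¼ ln(0.881416) = 0.031556.
d = 0.434308 + 0.031556 = 0.465864.
Under a molecular clock d = 2μt, so t = d/(2μ) = 0.465864 / (2 × 0.0311) = 7.49 Myr.

7.49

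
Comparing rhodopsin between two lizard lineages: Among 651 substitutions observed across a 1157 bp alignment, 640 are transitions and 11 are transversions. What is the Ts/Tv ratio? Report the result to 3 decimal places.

R = 640/11 = 58.181818… ≈ 58.182 (to 3 d.p.).

58.182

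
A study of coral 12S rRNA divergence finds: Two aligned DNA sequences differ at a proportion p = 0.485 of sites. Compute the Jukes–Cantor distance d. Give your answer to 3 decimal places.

d = −(3/4) ln(1 − 4p/3) = −0.75 ln(1 − 0.646667) = −0.75 ln(0.353333)
  = −0.75 × (-1.040344) = 0.780258 substitutions/site.

0.780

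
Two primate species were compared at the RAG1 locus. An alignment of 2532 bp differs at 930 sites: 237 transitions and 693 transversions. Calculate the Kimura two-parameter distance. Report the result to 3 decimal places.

P = 237/2532 ≈ 0.093602 and Q = 693/2532 ≈ 0.273697.
Under the Kimura two-parameter model, d = −½ ln(1 − 2P − Q) − ¼ ln(1 − 2Q).
1 − 2P − Q = 0.539099, giving −½ ln(0.539099) = 0.308928.
1 − 2Q = 0.452606, giving −¼ ln(0.452606) = 0.198183.
d = 0.308928 + 0.198183 = 0.507111.

0.507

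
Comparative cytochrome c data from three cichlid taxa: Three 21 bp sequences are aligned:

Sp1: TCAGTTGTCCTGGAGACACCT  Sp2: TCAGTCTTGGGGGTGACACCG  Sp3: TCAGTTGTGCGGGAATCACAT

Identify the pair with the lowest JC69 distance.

Sp1 and Sp3

Sp1–Sp2: 7/21 differ, p = 0.333, d = 0.441.
Sp1–Sp3: 5/21 differ, p = 0.238, d = 0.286.
Sp2–Sp3: 8/21 differ, p = 0.381, d = 0.532.
The smallest distance is between Sp1 and Sp3.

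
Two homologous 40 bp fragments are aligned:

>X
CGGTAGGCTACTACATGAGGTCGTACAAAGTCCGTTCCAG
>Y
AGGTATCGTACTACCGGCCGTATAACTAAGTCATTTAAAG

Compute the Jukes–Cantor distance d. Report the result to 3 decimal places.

0.572

The sequences differ at 16 of 40 sites, so p = 16/40 = 0.4.
d = −(3/4) ln(1 − 4p/3) = −0.75 ln(1 − 0.533333) = −0.75 ln(0.466667)
  = −0.75 × (-0.762139) = 0.571604 substitutions/site.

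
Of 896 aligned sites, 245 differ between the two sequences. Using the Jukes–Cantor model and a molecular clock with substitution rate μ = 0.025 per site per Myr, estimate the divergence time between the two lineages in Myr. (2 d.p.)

6.80

p = 245/896 ≈ 0.273438.
d = −(3/4) ln(1 − 4p/3) = −0.75 ln(1 − 0.364584) = −0.75 ln(0.635416)
  = −0.75 × (-0.453475) = 0.340106 substitutions/site.
Under a molecular clock d = 2μt, so t = d/(2μ) = 0.340106 / (2 × 0.025) = 6.80 Myr.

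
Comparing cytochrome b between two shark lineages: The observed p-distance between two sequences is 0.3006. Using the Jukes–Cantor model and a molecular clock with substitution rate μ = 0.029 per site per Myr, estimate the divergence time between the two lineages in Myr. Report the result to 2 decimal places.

6.62

d = −(3/4) ln(1 − 4p/3) = −0.75 ln(1 − 0.4008) = −0.75 ln(0.5992)
  = −0.75 × (-0.512160) = 0.384120 substitutions/site.
Under a molecular clock d = 2μt, so t = d/(2μ) = 0.384120 / (2 × 0.029) = 6.62 Myr.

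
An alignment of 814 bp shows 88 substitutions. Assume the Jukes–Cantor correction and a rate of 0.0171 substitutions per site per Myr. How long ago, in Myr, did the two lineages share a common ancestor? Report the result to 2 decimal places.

3.41

p = 88/814 ≈ 0.108108.
d = −(3/4) ln(1 − 4p/3) = −0.75 ln(1 − 0.144144) = −0.75 ln(0.855856)
  = −0.75 × (-0.155653) = 0.116740 substitutions/site.
Under a molecular clock d = 2μt, so t = d/(2μ) = 0.116740 / (2 × 0.0171) = 3.41 Myr.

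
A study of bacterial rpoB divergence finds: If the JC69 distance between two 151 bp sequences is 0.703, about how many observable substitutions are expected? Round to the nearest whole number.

Invert JC69: p = (3/4)(1 − e^(−4d/3)) = 0.75 × (1 − e^(-0.937333)) = 0.75 × (1 − 0.391671) = 0.456247.
Expected differing sites = pL ≈ 0.456247 × 151 = 68.893297 ≈ 69.

69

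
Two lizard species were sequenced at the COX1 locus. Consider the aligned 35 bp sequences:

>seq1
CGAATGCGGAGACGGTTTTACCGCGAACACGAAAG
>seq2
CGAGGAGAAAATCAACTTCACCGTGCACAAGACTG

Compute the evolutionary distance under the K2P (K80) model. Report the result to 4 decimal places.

0.8657

Of 35 sites, 10 differences are transitions and 7 are transversions, so P = 10/35 ≈ 0.285714 and Q = 7/35 = 0.2.
Under the Kimura two-parameter model, d = −½ ln(1 − 2P − Q) − ¼ ln(1 − 2Q).
1 − 2P − Q = 0.228572, giving −½ ln(0.228572) = 0.737952.
1 − 2Q = 0.6, giving −¼ ln(0.6) = 0.127706.
d = 0.737952 + 0.127706 = 0.865658.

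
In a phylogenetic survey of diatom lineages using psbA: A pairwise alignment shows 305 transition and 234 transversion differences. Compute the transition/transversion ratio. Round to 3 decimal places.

R = 305/234 = 1.303418… ≈ 1.303 (to 3 d.p.).

1.303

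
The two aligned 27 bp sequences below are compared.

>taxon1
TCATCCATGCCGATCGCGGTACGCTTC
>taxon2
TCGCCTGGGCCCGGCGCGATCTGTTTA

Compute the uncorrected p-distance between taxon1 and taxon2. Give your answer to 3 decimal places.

0.481

The sequences differ at 13 of 27 positions.
p = 13/27 = 0.481481… ≈ 0.481 (to 3 d.p.).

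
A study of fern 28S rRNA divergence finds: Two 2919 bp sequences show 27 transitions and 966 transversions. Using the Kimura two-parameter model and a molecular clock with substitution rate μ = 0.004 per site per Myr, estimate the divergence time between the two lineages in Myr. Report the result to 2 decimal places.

P = 27/2919 ≈ 0.00925 and Q = 966/2919 ≈ 0.330935.
Under the Kimura two-parameter model, d = −½ ln(1 − 2P − Q) − ¼ ln(1 − 2Q).
1 − 2P − Q = 0.650565, giving −½ ln(0.650565) = 0.214957.
1 − 2Q = 0.33813, giving −¼ ln(0.33813) = 0.271081.
d = 0.214957 + 0.271081 = 0.486038.
Under a molecular clock d = 2μt, so t = d/(2μ) = 0.486038 / (2 × 0.004) = 60.75 Myr.

60.75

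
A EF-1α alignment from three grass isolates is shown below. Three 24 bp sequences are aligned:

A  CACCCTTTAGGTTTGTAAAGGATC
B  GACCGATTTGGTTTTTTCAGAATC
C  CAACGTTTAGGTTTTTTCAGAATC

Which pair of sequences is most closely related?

A–B: 8/24 differ, p = 0.333, d = 0.441.
A–C: 6/24 differ, p = 0.250, d = 0.304.
B–C: 4/24 differ, p = 0.167, d = 0.188.
The smallest distance is between B and C.

B and C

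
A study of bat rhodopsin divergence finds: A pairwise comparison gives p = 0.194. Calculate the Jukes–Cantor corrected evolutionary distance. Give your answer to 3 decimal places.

0.224

d = −(3/4) ln(1 − 4p/3) = −0.75 ln(1 − 0.258667) = −0.75 ln(0.741333)
  = −0.75 × (-0.299305) = 0.224479 substitutions/site.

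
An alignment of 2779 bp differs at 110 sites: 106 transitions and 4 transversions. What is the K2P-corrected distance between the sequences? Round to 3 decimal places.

0.041

P = 106/2779 ≈ 0.038143 and Q = 4/2779 ≈ 0.001439.
Under the Kimura two-parameter model, d = −½ ln(1 − 2P − Q) − ¼ ln(1 − 2Q).
1 − 2P − Q = 0.922275, giving −½ ln(0.922275) = 0.040456.
1 − 2Q = 0.997122, giving −¼ ln(0.997122) = 0.000721.
d = 0.040456 + 0.000721 = 0.041177.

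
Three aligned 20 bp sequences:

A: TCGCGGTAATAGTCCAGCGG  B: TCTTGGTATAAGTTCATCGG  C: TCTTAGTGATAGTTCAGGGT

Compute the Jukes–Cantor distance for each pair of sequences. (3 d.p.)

A–B: 6/20 sites differ → p = 0.3, d = −0.75 ln(1 − 0.4) = 0.383119 ≈ 0.383.
A–C: 7/20 sites differ → p = 0.35, d = −0.75 ln(1 − 0.466667) = 0.471457 ≈ 0.471.
B–C: 7/20 sites differ → p = 0.35, d = −0.75 ln(1 − 0.466667) = 0.471457 ≈ 0.471.

d(A,B) = 0.383, d(A,C) = 0.471, d(B,C) = 0.471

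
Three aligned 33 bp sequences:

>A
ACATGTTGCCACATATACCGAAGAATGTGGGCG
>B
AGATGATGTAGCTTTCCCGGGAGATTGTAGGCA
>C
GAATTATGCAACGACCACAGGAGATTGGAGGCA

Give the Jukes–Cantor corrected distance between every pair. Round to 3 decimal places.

d(A,B) = 0.625, d(A,C) = 0.699, d(B,C) = 0.441

A–B: 14/33 sites differ → p ≈ 0.424242, d = −0.75 ln(1 − 0.565656) = 0.625439 ≈ 0.625.
A–C: 15/33 sites differ → p ≈ 0.454545, d = −0.75 ln(1 − 0.60606) = 0.698667 ≈ 0.699.
B–C: 11/33 sites differ → p ≈ 0.333333, d = −0.75 ln(1 − 0.444444) = 0.440839 ≈ 0.441.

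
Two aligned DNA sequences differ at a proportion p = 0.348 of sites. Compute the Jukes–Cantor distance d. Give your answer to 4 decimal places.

d = −(3/4) ln(1 − 4p/3) = −0.75 ln(1 − 0.464) = −0.75 ln(0.536)
  = −0.75 × (-0.623621) = 0.467716 substitutions/site.

0.4677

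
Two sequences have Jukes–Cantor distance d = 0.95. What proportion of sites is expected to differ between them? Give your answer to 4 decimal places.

0.5387

p = (3/4)(1 − e^(−4d/3)) = 0.75 × (1 − e^(-1.266667)) = 0.75 × (1 − 0.281769) = 0.538673.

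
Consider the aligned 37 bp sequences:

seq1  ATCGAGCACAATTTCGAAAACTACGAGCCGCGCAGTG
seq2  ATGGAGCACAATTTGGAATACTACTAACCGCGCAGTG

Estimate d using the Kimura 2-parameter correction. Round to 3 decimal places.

Of 37 sites, 1 differences are transitions and 4 are transversions, so P = 1/37 ≈ 0.027027 and Q = 4/37 ≈ 0.108108.
Under the Kimura two-parameter model, d = −½ ln(1 − 2P − Q) − ¼ ln(1 − 2Q).
1 − 2P − Q = 0.837838, giving −½ ln(0.837838) = 0.088465.
1 − 2Q = 0.783784, giving −¼ ln(0.783784) = 0.060905.
d = 0.088465 + 0.060905 = 0.149370.

0.149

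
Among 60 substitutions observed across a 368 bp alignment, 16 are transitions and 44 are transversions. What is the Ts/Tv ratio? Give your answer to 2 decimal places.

0.36

R = 16/44 = 0.363636… ≈ 0.36 (to 2 d.p.).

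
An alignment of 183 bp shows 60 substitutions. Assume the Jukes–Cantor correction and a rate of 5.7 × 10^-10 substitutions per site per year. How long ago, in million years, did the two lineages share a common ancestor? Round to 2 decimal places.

378.13

p = 60/183 ≈ 0.327869.
d = −(3/4) ln(1 − 4p/3) = −0.75 ln(1 − 0.437159) = −0.75 ln(0.562841)
  = −0.75 × (-0.574758) = 0.431069 substitutions/site.
Under a molecular clock d = 2μt, so t = d/(2μ) = 0.431069 / (2 × 5.7 × 10^-10) = 378.13 million years.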